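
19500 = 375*52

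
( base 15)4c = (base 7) 132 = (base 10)72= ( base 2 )1001000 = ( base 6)200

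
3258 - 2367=891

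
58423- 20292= 38131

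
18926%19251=18926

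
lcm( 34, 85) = 170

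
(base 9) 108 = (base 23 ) 3K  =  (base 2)1011001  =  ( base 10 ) 89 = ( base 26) 3B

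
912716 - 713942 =198774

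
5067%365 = 322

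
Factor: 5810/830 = 7= 7^1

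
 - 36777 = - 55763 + 18986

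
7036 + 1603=8639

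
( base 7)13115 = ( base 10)3491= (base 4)312203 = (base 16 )DA3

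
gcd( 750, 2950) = 50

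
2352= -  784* ( - 3) 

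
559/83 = 559/83  =  6.73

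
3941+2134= 6075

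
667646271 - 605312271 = 62334000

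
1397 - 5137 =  - 3740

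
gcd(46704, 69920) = 16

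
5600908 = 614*9122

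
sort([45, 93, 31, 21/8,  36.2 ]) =[21/8, 31, 36.2 , 45,93] 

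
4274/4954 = 2137/2477 =0.86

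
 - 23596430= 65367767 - 88964197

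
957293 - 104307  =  852986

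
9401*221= 2077621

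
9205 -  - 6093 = 15298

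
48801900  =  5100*9569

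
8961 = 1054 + 7907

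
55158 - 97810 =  - 42652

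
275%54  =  5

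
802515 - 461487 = 341028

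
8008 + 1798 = 9806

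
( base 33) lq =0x2cf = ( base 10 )719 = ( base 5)10334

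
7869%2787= 2295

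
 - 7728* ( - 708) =5471424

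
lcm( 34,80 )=1360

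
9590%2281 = 466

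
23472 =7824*3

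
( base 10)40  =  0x28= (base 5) 130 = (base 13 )31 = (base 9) 44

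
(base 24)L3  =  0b111111011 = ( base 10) 507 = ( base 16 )1FB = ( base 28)I3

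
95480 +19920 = 115400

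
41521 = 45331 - 3810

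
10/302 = 5/151 = 0.03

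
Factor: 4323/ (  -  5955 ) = - 1441/1985 = - 5^( - 1)*11^1 * 131^1*397^( - 1) 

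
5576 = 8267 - 2691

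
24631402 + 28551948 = 53183350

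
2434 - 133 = 2301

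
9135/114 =3045/38 =80.13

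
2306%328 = 10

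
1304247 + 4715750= 6019997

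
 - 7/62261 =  - 7/62261 = - 0.00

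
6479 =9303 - 2824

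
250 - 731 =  - 481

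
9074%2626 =1196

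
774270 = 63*12290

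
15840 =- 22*(- 720)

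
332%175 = 157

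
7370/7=7370/7 = 1052.86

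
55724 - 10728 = 44996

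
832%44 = 40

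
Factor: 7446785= 5^1*173^1*8609^1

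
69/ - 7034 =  - 1+6965/7034 = - 0.01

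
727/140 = 727/140 = 5.19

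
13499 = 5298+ 8201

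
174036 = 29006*6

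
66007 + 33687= 99694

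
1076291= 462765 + 613526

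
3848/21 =183 + 5/21  =  183.24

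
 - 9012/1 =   -  9012=- 9012.00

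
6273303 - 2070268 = 4203035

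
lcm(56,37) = 2072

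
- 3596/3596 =  -  1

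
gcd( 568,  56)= 8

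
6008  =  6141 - 133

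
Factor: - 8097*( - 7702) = 2^1*3^1*2699^1*3851^1 = 62363094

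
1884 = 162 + 1722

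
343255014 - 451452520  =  -108197506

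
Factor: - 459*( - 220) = 100980 = 2^2*3^3 *5^1*11^1*17^1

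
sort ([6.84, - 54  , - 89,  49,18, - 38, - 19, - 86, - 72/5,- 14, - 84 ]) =[ - 89, - 86, - 84, - 54,  -  38, - 19, - 72/5, -14 , 6.84,18, 49] 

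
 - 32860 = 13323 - 46183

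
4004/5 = 4004/5 = 800.80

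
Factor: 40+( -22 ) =18  =  2^1*3^2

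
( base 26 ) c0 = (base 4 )10320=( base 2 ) 100111000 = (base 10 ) 312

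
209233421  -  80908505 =128324916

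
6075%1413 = 423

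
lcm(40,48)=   240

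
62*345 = 21390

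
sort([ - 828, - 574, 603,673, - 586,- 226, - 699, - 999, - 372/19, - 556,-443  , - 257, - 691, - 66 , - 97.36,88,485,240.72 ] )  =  [ - 999,  -  828 ,-699,-691, - 586  , - 574, - 556, - 443 , - 257, - 226, - 97.36, - 66, - 372/19,88, 240.72,  485,603,673] 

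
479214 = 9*53246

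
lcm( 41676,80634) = 3709164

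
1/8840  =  1/8840 = 0.00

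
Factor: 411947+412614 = 113^1*7297^1 =824561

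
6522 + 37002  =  43524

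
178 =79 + 99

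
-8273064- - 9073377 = 800313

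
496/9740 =124/2435 = 0.05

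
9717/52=9717/52  =  186.87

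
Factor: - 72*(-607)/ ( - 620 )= - 2^1*3^2*5^(-1 )*31^( - 1 )*607^1 = -10926/155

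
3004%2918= 86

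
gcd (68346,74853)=9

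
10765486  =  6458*1667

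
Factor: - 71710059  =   - 3^1*89^1*491^1*547^1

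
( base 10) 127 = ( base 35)3m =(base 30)47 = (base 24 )57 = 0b1111111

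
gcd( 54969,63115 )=1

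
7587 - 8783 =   -  1196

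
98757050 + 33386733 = 132143783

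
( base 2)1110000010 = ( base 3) 1020021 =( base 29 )11s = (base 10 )898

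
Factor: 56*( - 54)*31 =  - 93744=- 2^4*3^3*7^1*31^1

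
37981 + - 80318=  -  42337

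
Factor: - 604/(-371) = 2^2*7^ (-1 ) * 53^( - 1)*151^1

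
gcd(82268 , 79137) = 1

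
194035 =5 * 38807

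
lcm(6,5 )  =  30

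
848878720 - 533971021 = 314907699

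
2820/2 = 1410 = 1410.00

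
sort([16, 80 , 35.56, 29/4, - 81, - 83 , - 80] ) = [ -83,-81, - 80,  29/4, 16,35.56,80]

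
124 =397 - 273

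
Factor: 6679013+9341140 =3^3*229^1 * 2591^1 = 16020153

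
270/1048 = 135/524 = 0.26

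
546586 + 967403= 1513989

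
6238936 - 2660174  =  3578762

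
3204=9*356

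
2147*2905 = 6237035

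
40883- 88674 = -47791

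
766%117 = 64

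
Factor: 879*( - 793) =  - 3^1*13^1  *61^1*293^1 = -  697047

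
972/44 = 243/11= 22.09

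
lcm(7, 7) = 7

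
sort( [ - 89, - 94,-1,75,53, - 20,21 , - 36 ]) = [ - 94,-89,-36, - 20, - 1, 21, 53,75] 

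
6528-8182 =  - 1654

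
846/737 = 846/737=1.15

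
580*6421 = 3724180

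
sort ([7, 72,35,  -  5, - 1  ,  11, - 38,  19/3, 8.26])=[ - 38, - 5, - 1,19/3,  7, 8.26,11, 35,72]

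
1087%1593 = 1087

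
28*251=7028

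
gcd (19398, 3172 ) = 122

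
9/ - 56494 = - 1  +  56485/56494 = -0.00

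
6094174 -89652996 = - 83558822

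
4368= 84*52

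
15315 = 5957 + 9358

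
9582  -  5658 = 3924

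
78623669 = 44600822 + 34022847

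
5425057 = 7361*737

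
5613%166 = 135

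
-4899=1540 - 6439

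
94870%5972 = 5290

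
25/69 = 25/69 = 0.36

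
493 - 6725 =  - 6232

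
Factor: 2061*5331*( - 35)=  - 3^3*5^1*7^1*229^1 *1777^1=- 384551685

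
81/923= 81/923 = 0.09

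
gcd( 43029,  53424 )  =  63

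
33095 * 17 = 562615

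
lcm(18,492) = 1476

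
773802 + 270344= 1044146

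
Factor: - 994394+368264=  - 2^1*3^4*5^1*773^1 =- 626130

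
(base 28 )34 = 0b1011000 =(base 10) 88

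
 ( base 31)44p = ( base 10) 3993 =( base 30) 4D3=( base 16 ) F99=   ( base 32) 3sp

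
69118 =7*9874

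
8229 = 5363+2866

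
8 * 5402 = 43216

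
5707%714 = 709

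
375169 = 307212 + 67957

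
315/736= 315/736 = 0.43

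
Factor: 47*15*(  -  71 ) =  - 50055=-3^1*5^1*47^1*71^1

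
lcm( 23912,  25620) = 358680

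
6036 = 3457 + 2579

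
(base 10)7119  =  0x1bcf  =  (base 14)2847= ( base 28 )927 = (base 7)26520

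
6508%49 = 40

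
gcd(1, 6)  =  1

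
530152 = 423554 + 106598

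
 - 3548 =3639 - 7187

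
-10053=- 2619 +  - 7434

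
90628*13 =1178164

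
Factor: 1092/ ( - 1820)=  - 3^1 * 5^(-1) = - 3/5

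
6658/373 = 6658/373 = 17.85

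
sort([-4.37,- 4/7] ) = [ - 4.37,-4/7 ]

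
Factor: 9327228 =2^2*3^1 * 777269^1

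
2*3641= 7282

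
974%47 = 34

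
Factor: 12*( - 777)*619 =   -  2^2 * 3^2*7^1*37^1*619^1=- 5771556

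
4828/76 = 63 + 10/19  =  63.53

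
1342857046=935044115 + 407812931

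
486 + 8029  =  8515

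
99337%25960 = 21457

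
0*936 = 0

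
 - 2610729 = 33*(-79113)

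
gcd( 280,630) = 70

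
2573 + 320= 2893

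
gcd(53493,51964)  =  11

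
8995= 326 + 8669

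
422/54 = 7 + 22/27 = 7.81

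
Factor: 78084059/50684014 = 2^( - 1)*43^( - 1)*589349^ ( - 1 )*78084059^1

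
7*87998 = 615986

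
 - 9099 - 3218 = - 12317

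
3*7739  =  23217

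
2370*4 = 9480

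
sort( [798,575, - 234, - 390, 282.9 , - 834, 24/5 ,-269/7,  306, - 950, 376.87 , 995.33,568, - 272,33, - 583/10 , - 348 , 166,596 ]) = [ - 950, - 834, - 390,-348, - 272, - 234 , - 583/10,  -  269/7, 24/5 , 33,166 , 282.9,306, 376.87,568, 575 , 596,798,995.33]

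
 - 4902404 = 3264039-8166443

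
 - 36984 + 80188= 43204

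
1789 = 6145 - 4356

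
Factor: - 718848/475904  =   - 216/143 =-2^3*3^3* 11^ ( - 1 )*13^( - 1)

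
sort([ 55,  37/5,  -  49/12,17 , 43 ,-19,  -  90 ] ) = [-90, - 19 , -49/12,37/5 , 17, 43,55 ]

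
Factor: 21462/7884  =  49/18 = 2^( - 1 )*3^( - 2 )* 7^2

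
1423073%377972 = 289157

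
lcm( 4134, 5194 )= 202566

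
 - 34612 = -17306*2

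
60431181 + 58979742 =119410923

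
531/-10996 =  - 1 + 10465/10996 =- 0.05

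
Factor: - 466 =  - 2^1*233^1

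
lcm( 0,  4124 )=0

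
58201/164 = 354 + 145/164= 354.88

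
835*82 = 68470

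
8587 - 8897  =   - 310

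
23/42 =23/42 = 0.55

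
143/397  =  143/397 = 0.36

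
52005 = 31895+20110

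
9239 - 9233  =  6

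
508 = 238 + 270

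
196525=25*7861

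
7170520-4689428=2481092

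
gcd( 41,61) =1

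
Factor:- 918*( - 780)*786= 2^4 * 3^5*5^1*13^1*17^1*131^1  =  562807440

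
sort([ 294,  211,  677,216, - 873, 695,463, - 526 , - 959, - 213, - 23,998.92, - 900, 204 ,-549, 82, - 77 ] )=[ - 959, - 900, - 873,-549, - 526,  -  213  , - 77, - 23,  82, 204,211, 216, 294,463 , 677, 695,  998.92]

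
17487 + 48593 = 66080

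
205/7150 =41/1430 = 0.03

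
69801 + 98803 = 168604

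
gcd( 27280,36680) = 40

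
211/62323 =211/62323= 0.00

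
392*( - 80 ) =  - 31360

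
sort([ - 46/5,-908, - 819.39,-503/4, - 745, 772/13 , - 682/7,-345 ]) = [ - 908, - 819.39,-745, - 345,- 503/4,- 682/7, - 46/5, 772/13]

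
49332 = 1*49332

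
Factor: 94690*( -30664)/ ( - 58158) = 1451787080/29079 = 2^3*3^( - 4)*5^1 * 17^1*359^( - 1)*557^1*3833^1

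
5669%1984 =1701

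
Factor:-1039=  - 1039^1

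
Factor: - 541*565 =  - 305665 = -5^1*113^1*541^1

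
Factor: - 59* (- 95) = 5605 = 5^1*19^1 * 59^1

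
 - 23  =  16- 39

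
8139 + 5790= 13929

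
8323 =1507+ 6816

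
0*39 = 0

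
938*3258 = 3056004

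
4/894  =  2/447 = 0.00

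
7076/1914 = 122/33 = 3.70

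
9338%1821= 233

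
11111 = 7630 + 3481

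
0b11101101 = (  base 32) 7D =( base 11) 1a6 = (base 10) 237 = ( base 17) DG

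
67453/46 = 1466 + 17/46  =  1466.37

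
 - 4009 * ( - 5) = 20045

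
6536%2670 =1196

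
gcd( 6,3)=3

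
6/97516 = 3/48758 = 0.00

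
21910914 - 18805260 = 3105654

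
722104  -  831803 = -109699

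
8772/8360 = 2193/2090=1.05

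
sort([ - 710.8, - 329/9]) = [ - 710.8, -329/9]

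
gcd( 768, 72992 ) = 32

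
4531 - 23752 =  - 19221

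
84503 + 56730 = 141233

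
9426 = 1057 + 8369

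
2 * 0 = 0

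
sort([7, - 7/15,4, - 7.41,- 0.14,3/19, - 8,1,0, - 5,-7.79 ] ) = [ - 8, - 7.79, - 7.41,-5, - 7/15, - 0.14,0,3/19,1,4,7 ]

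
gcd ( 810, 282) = 6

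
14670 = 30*489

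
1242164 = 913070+329094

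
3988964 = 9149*436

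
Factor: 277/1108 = 1/4 = 2^( - 2)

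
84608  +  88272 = 172880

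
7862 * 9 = 70758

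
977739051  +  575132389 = 1552871440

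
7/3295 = 7/3295=0.00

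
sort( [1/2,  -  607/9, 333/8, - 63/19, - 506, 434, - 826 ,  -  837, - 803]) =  [ - 837, - 826,  -  803, - 506,-607/9, - 63/19 , 1/2, 333/8, 434 ]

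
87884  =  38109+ 49775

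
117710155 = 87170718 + 30539437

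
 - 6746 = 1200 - 7946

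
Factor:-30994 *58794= -1822261236 = - 2^2 * 3^1  *41^1 * 239^1*15497^1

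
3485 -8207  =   - 4722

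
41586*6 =249516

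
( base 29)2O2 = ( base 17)840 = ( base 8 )4514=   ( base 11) 1874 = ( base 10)2380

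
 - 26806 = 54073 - 80879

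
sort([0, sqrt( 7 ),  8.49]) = [0,sqrt( 7 ),8.49] 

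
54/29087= 54/29087= 0.00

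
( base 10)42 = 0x2A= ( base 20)22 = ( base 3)1120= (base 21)20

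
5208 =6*868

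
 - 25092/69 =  - 364+8/23 = - 363.65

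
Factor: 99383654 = 2^1*379^1*131113^1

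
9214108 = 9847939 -633831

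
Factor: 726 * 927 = 673002 = 2^1*3^3*11^2*103^1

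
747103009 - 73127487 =673975522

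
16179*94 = 1520826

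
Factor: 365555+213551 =579106=2^1 *11^2*2393^1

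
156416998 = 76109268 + 80307730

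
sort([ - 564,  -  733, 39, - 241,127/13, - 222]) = [ - 733, - 564,-241, - 222,127/13, 39]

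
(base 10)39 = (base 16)27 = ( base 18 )23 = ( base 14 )2B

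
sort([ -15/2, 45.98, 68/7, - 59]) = [  -  59,- 15/2,  68/7, 45.98 ]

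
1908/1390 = 1+259/695=1.37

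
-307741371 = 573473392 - 881214763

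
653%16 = 13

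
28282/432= 65 + 101/216 = 65.47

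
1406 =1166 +240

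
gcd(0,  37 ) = 37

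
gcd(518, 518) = 518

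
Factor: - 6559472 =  - 2^4* 409967^1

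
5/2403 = 5/2403  =  0.00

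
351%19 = 9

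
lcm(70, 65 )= 910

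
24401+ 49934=74335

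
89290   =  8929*10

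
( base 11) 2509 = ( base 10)3276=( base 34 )2SC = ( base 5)101101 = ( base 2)110011001100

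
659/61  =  659/61 = 10.80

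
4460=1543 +2917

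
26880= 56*480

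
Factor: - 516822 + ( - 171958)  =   - 2^2*5^1*34439^1 = - 688780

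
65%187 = 65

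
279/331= 279/331 = 0.84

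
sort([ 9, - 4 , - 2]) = [ - 4, -2,9]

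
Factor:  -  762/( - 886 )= 381/443= 3^1*127^1 *443^( - 1 )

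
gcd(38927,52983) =7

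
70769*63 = 4458447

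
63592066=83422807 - 19830741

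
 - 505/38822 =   -  1 + 38317/38822 = - 0.01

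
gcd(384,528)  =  48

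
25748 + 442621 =468369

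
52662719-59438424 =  - 6775705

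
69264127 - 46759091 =22505036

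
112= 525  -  413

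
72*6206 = 446832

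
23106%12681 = 10425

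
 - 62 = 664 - 726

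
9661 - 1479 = 8182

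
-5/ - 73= 5/73  =  0.07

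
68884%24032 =20820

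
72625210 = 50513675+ 22111535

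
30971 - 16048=14923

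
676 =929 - 253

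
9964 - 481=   9483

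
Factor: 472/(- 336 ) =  - 2^(  -  1 )*3^( - 1)  *7^( - 1)*59^1 = - 59/42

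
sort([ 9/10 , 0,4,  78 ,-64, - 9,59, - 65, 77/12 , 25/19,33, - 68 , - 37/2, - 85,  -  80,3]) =[ - 85, - 80, - 68, - 65, - 64 ,  -  37/2, - 9,0 , 9/10,25/19, 3,4, 77/12, 33,59, 78]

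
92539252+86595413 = 179134665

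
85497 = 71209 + 14288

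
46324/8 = 5790 + 1/2=5790.50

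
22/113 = 22/113 = 0.19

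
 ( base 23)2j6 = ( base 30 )1k1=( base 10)1501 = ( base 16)5dd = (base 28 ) 1ph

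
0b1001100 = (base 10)76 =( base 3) 2211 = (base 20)3G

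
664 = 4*166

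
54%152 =54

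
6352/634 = 10 +6/317  =  10.02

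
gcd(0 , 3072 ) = 3072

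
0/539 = 0 = 0.00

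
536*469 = 251384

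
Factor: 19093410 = 2^1*3^2 * 5^1*7^1*30307^1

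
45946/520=88  +  93/260 = 88.36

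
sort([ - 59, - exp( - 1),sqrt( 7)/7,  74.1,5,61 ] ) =[ - 59, -exp(  -  1),sqrt( 7)/7,  5,61,  74.1]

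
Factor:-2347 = -2347^1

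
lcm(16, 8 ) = 16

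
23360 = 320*73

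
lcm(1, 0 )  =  0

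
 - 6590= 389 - 6979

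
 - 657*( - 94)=61758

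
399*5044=2012556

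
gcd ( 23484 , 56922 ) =6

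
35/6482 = 5/926 = 0.01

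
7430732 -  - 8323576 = 15754308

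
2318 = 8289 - 5971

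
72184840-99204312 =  - 27019472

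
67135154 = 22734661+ 44400493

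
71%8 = 7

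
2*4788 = 9576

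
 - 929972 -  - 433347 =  - 496625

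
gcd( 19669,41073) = 1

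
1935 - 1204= 731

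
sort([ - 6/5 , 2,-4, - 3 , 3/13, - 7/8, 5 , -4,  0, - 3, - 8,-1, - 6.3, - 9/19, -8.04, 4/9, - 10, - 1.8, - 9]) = [ - 10,  -  9, - 8.04, - 8,-6.3, - 4, - 4, - 3 , - 3, - 1.8, - 6/5 , - 1 , - 7/8, - 9/19,0, 3/13 , 4/9,2,5 ]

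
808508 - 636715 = 171793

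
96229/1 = 96229 = 96229.00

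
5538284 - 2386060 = 3152224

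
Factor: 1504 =2^5*47^1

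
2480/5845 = 496/1169=0.42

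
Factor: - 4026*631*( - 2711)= 2^1 * 3^1*11^1*61^1*631^1*2711^1 = 6887040666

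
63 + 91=154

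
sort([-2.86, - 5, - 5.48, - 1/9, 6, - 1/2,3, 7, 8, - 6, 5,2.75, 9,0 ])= [-6, - 5.48, - 5, - 2.86,-1/2,-1/9,0,2.75,3,5,6,7,8,  9] 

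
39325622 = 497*79126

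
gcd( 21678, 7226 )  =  7226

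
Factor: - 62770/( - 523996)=2^( - 1 )* 5^1 * 11^( - 1) * 6277^1 * 11909^( - 1 ) = 31385/261998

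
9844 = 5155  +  4689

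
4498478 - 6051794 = -1553316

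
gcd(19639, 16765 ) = 479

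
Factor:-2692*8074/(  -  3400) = 5^( - 2)*11^1*17^(  -  1 )*367^1*673^1 = 2716901/425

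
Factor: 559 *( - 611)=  - 13^2*43^1*47^1=-341549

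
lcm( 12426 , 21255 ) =807690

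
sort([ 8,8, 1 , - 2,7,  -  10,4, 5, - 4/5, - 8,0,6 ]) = [ - 10,  -  8,-2,  -  4/5,0, 1,4,5 , 6,7,8 , 8]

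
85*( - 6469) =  - 549865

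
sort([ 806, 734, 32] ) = [ 32, 734, 806] 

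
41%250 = 41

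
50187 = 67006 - 16819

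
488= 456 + 32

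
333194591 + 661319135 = 994513726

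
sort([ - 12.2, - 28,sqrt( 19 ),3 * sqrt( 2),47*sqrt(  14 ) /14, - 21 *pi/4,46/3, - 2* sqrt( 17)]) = [ - 28, - 21*pi/4, - 12.2, - 2*sqrt(17 ),3*sqrt( 2 ) , sqrt( 19),47*sqrt( 14)/14, 46/3]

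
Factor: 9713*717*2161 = 15049681581 = 3^1*11^1 *239^1*883^1*2161^1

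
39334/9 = 39334/9 = 4370.44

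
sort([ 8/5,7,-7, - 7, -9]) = [ -9, - 7, - 7 , 8/5,7 ]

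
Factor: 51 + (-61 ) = -10  =  -2^1*5^1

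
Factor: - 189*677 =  - 3^3 * 7^1*677^1 = - 127953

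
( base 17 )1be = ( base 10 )490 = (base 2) 111101010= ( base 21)127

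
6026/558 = 10+223/279 = 10.80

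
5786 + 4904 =10690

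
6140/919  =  6+626/919= 6.68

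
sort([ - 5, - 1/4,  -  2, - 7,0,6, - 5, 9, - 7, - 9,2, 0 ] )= [  -  9, - 7,  -  7, - 5,-5, - 2, - 1/4,  0, 0, 2, 6,9 ]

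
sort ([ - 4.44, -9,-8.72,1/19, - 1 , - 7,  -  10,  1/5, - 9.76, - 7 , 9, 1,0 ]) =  [ - 10, - 9.76,-9, - 8.72, - 7, - 7, - 4.44, - 1,0, 1/19,1/5,1,  9] 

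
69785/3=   69785/3=23261.67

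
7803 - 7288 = 515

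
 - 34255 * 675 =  - 23122125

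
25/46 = 25/46= 0.54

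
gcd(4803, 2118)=3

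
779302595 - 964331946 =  - 185029351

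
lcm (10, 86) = 430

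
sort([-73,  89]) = [ - 73,  89]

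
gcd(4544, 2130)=142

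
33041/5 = 33041/5 = 6608.20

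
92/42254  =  46/21127=0.00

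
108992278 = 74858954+34133324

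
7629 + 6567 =14196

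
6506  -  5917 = 589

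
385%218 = 167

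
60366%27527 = 5312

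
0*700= 0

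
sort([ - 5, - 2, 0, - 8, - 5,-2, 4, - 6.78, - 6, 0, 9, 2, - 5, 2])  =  [ - 8, - 6.78, - 6 , - 5,  -  5, - 5, - 2 , - 2, 0,0,2, 2, 4, 9 ]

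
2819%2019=800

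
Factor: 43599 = 3^1*14533^1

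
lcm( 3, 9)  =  9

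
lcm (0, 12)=0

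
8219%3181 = 1857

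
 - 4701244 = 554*( - 8486) 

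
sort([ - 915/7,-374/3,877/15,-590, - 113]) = [ - 590,-915/7, - 374/3, - 113,877/15]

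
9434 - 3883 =5551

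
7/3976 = 1/568= 0.00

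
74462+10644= 85106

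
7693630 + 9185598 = 16879228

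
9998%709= 72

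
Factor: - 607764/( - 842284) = 151941/210571 = 3^1 * 43^( - 1 )*59^ ( - 1)*83^( - 1 )*50647^1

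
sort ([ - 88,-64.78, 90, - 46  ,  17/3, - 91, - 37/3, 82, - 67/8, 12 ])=[ - 91,-88, - 64.78, - 46,  -  37/3, - 67/8,17/3, 12,  82,90] 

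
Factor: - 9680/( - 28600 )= 22/65 = 2^1*5^( - 1)*11^1 * 13^( - 1) 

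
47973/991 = 47973/991 = 48.41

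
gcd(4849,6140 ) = 1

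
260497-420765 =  - 160268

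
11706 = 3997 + 7709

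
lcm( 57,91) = 5187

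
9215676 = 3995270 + 5220406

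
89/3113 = 89/3113 = 0.03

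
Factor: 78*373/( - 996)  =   - 4849/166 = - 2^(-1)*13^1*83^ ( - 1)*373^1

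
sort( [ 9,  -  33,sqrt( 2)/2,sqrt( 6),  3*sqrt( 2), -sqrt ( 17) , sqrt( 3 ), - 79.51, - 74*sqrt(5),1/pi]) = [ - 74*sqrt(  5 ), - 79.51, - 33, - sqrt(17), 1/pi, sqrt(2) /2,  sqrt( 3 ),sqrt( 6), 3*sqrt( 2 ),9]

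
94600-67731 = 26869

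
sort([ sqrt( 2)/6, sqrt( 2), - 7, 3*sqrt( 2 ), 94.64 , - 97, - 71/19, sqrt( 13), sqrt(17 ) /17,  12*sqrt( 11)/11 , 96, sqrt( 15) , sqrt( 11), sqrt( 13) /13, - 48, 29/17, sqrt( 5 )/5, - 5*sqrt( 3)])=[ - 97,-48, - 5*sqrt( 3), - 7, - 71/19, sqrt ( 2)/6, sqrt(17)/17 , sqrt(13 ) /13,sqrt( 5 ) /5, sqrt (2),29/17, sqrt(11) , sqrt( 13), 12 * sqrt(11)/11, sqrt(15 ),3*sqrt( 2 ), 94.64,96]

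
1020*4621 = 4713420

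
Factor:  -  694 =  - 2^1  *347^1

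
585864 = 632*927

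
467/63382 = 467/63382= 0.01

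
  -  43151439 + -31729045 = - 74880484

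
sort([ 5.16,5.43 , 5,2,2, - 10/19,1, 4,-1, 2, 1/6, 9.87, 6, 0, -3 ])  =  [ - 3, - 1, - 10/19, 0, 1/6,1, 2, 2, 2, 4, 5,5.16, 5.43,6, 9.87 ] 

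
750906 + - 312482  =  438424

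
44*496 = 21824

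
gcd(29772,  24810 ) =4962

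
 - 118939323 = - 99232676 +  - 19706647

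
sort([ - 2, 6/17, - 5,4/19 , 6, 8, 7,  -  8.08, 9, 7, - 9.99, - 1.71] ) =[ - 9.99,  -  8.08, - 5, - 2, - 1.71, 4/19, 6/17,6, 7, 7,  8, 9] 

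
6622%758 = 558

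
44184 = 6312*7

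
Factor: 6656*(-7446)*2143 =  - 106208314368 = - 2^10*3^1*13^1*17^1*73^1*2143^1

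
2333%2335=2333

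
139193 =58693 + 80500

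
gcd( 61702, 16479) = 1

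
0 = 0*3809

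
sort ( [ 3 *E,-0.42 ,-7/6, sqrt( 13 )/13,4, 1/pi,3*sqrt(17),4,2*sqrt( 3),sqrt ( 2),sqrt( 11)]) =[ - 7/6, - 0.42,sqrt( 13 )/13,1/pi, sqrt( 2), sqrt(11 ), 2*sqrt( 3),4,4,3*E,3*sqrt (17)]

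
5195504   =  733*7088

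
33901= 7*4843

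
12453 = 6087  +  6366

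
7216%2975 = 1266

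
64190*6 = 385140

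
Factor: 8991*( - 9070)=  - 2^1*3^5 * 5^1*37^1*907^1 =- 81548370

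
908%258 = 134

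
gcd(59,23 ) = 1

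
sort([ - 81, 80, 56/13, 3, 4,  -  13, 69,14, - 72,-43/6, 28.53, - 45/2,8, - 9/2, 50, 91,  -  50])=[-81 , - 72, - 50, - 45/2,-13, - 43/6, - 9/2 , 3,  4,56/13, 8, 14, 28.53, 50,69,  80,91] 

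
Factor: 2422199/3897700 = 2^( - 2) * 5^( - 2 )*13^1*23^1*8101^1*38977^( - 1 ) 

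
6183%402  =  153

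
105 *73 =7665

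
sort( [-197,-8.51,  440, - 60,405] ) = [-197,-60,  -  8.51, 405, 440 ]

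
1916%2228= 1916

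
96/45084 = 8/3757 = 0.00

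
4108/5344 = 1027/1336 = 0.77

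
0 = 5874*0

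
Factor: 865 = 5^1*173^1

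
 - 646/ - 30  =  323/15 = 21.53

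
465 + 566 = 1031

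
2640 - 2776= -136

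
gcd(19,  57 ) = 19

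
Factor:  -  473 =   -  11^1  *  43^1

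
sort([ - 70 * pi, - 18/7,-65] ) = [-70*pi, - 65, - 18/7]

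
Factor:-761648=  - 2^4*181^1* 263^1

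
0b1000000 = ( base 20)34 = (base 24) 2G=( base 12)54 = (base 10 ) 64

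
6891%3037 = 817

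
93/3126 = 31/1042 =0.03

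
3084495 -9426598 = -6342103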